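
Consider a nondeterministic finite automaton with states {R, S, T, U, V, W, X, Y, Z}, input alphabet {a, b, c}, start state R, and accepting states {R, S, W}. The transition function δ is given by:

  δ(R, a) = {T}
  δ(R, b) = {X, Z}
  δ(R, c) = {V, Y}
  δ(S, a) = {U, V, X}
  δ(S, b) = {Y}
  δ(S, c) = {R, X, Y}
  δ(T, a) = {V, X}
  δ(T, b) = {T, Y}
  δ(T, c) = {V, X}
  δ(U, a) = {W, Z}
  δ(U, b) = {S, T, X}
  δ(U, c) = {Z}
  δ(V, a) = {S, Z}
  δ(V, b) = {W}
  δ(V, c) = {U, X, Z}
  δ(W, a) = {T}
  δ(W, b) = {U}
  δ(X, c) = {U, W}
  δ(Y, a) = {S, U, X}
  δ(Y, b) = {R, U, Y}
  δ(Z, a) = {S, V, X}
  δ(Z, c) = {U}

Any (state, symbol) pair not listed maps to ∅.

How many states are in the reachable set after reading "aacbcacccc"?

3

Start in {R}.
Read 'a': R→{T}; now {T}.
Read 'a': T→{V, X}; now {V, X}.
Read 'c': V→{U, X, Z}, X→{U, W}; now {U, W, X, Z}.
Read 'b': U→{S, T, X}, W→{U}, X→∅, Z→∅; now {S, T, U, X}.
Read 'c': S→{R, X, Y}, T→{V, X}, U→{Z}, X→{U, W}; now {R, U, V, W, X, Y, Z}.
Read 'a': R→{T}, U→{W, Z}, V→{S, Z}, W→{T}, X→∅, Y→{S, U, X}, Z→{S, V, X}; now {S, T, U, V, W, X, Z}.
Read 'c': S→{R, X, Y}, T→{V, X}, U→{Z}, V→{U, X, Z}, W→∅, X→{U, W}, Z→{U}; now {R, U, V, W, X, Y, Z}.
Read 'c': R→{V, Y}, U→{Z}, V→{U, X, Z}, W→∅, X→{U, W}, Y→∅, Z→{U}; now {U, V, W, X, Y, Z}.
Read 'c': U→{Z}, V→{U, X, Z}, W→∅, X→{U, W}, Y→∅, Z→{U}; now {U, W, X, Z}.
Read 'c': U→{Z}, W→∅, X→{U, W}, Z→{U}; now {U, W, Z}.
That set has 3 states.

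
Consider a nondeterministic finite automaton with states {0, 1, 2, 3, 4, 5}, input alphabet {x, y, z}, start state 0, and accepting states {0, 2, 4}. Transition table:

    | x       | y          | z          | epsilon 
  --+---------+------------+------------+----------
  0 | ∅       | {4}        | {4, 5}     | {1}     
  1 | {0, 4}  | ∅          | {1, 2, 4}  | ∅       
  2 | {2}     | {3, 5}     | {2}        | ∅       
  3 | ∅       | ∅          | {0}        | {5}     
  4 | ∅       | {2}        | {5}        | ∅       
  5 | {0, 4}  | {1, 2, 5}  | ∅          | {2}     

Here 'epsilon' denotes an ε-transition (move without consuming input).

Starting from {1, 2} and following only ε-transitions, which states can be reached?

{1, 2}

Begin with {1, 2}.
No ε-moves leave this set, so the closure equals the set itself.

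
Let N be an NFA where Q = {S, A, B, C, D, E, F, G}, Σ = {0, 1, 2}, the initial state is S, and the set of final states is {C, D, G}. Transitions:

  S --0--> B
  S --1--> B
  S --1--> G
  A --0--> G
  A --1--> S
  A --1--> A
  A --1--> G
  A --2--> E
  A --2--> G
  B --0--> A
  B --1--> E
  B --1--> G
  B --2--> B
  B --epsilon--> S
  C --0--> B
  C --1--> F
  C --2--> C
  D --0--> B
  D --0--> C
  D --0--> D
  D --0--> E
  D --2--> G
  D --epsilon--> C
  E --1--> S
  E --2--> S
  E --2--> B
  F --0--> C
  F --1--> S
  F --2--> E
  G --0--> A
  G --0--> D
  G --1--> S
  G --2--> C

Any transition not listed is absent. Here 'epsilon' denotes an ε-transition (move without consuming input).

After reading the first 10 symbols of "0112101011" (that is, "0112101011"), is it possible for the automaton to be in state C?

No

Start in {S}.
Read '0': {S} → {S, B}.
Read '1': {S, B} → {S, B, E, G}.
Read '1': {S, B, E, G} → {S, B, E, G}.
Read '2': {S, B, E, G} → {S, B, C}.
Read '1': {S, B, C} → {S, B, E, F, G}.
Read '0': {S, B, E, F, G} → {S, A, B, C, D}.
Read '1': {S, A, B, C, D} → {S, A, B, E, F, G}.
Read '0': {S, A, B, E, F, G} → {S, A, B, C, D, G}.
Read '1': {S, A, B, C, D, G} → {S, A, B, E, F, G}.
Read '1': {S, A, B, E, F, G} → {S, A, B, E, G}.
State C is not in {S, A, B, E, G}.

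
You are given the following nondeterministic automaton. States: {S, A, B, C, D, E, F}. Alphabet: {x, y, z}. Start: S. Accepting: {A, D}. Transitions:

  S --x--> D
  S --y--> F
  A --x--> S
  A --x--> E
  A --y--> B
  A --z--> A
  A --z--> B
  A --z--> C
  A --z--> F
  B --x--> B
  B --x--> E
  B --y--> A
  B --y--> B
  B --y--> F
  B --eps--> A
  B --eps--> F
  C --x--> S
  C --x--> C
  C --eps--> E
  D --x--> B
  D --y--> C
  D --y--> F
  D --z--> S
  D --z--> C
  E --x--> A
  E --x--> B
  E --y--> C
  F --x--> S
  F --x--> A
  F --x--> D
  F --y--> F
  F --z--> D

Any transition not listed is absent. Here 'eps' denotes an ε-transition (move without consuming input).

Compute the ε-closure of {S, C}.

Begin with {S, C}.
ε-move C → E; add E.

{S, C, E}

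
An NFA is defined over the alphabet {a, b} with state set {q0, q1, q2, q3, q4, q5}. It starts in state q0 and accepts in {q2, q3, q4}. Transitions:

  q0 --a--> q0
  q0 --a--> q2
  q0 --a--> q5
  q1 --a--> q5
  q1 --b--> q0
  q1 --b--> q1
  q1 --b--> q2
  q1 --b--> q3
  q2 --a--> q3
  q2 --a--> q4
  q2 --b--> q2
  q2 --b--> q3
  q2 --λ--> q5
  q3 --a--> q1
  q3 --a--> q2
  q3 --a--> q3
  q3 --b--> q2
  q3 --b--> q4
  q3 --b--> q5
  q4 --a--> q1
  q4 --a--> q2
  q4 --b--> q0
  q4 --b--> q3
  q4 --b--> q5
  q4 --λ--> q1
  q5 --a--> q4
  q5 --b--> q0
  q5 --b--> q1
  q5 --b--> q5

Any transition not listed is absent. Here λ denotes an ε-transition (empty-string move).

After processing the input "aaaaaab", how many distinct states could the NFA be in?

6

Start in {q0}.
Read 'a': {q0} → {q0, q2, q5}.
Read 'a': {q0, q2, q5} → {q0, q1, q2, q3, q4, q5}.
Read 'a': {q0, q1, q2, q3, q4, q5} → {q0, q1, q2, q3, q4, q5}.
Read 'a': {q0, q1, q2, q3, q4, q5} → {q0, q1, q2, q3, q4, q5}.
Read 'a': {q0, q1, q2, q3, q4, q5} → {q0, q1, q2, q3, q4, q5}.
Read 'a': {q0, q1, q2, q3, q4, q5} → {q0, q1, q2, q3, q4, q5}.
Read 'b': {q0, q1, q2, q3, q4, q5} → {q0, q1, q2, q3, q4, q5}.
That set has 6 states.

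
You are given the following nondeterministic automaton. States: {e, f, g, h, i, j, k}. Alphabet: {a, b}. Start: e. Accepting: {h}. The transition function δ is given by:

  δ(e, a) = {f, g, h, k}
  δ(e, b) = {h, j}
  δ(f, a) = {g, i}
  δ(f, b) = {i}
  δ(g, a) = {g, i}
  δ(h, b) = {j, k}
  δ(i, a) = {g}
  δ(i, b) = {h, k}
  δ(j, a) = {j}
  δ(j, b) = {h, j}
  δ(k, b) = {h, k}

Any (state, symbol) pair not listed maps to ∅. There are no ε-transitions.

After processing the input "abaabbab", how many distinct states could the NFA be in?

2

Start in {e}.
Read 'a': {e} → {f, g, h, k}.
Read 'b': {f, g, h, k} → {h, i, j, k}.
Read 'a': {h, i, j, k} → {g, j}.
Read 'a': {g, j} → {g, i, j}.
Read 'b': {g, i, j} → {h, j, k}.
Read 'b': {h, j, k} → {h, j, k}.
Read 'a': {h, j, k} → {j}.
Read 'b': {j} → {h, j}.
That set has 2 states.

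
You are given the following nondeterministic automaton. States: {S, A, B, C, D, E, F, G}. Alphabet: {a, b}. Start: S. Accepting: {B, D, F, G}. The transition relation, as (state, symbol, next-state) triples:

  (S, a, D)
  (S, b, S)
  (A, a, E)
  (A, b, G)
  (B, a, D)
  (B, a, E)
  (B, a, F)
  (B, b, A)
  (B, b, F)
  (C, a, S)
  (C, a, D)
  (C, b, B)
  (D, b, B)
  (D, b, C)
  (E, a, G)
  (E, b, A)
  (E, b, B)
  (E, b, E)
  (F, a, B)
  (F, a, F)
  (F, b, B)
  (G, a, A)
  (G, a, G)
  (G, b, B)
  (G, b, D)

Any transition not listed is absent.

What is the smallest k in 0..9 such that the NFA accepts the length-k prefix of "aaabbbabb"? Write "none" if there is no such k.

Start in {S}.
Read 'a': S→{D}; now {D}.
None of the earlier sets intersect F, but {D} does.

1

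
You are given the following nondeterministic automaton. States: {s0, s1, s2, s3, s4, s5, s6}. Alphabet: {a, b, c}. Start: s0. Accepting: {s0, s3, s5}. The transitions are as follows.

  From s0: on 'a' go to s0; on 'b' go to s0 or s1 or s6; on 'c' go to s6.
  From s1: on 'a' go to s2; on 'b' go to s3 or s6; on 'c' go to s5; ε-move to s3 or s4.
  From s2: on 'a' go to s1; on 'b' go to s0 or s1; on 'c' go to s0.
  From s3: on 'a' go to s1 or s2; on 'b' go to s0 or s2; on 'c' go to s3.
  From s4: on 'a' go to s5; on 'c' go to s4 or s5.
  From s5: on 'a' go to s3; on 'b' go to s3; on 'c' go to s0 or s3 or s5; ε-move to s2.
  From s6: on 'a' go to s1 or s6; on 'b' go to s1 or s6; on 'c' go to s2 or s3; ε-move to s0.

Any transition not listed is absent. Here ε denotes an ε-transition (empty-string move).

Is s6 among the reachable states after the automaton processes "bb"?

Yes

Start in {s0}.
Read 'b': {s0} → {s0, s1, s3, s4, s6}.
Read 'b': {s0, s1, s3, s4, s6} → {s0, s1, s2, s3, s4, s6}.
State s6 is in {s0, s1, s2, s3, s4, s6}.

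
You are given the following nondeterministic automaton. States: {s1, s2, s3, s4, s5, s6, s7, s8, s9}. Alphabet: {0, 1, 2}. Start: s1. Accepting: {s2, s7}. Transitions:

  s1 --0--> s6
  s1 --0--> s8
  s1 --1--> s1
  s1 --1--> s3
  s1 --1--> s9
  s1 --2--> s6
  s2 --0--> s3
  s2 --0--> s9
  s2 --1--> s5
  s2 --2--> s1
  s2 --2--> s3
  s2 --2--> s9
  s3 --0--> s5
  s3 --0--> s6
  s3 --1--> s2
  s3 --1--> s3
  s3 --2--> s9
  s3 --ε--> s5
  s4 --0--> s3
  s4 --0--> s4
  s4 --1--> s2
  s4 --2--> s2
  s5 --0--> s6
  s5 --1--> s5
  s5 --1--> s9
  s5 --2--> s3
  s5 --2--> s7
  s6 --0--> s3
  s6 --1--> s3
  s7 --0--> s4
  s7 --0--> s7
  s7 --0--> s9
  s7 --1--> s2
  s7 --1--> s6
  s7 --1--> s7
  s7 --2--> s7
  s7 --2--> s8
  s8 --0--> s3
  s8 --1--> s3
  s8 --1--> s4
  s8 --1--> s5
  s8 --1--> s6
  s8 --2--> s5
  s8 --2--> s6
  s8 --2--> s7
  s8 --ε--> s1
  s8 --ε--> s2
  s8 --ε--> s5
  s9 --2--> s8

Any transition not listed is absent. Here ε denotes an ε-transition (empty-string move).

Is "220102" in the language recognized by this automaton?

Start in {s1}.
Read '2': {s1} → {s6}.
Read '2': {s6} → ∅.
The set is empty and remains empty for the remaining 4 symbols.
The final set ∅ contains no accepting state.

No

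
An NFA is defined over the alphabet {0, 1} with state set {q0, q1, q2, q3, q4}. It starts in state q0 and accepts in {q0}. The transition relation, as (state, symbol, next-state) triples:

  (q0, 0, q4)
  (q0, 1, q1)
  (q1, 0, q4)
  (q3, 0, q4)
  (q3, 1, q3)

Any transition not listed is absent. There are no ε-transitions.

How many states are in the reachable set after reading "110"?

Start in {q0}.
Read '1': q0→{q1}; now {q1}.
Read '1': q1→∅; now ∅.
The set is empty and remains empty for the remaining 1 symbol.
That set has 0 states.

0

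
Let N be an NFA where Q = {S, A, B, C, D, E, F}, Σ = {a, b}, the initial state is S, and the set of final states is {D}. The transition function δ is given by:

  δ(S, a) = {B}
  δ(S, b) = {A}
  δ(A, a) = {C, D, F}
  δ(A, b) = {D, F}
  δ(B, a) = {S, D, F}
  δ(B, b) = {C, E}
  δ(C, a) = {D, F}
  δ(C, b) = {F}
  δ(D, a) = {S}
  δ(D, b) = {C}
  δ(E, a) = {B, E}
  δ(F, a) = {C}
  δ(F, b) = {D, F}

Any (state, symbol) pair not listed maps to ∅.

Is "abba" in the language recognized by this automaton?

Start in {S}.
Read 'a': S→{B}; now {B}.
Read 'b': B→{C, E}; now {C, E}.
Read 'b': C→{F}, E→∅; now {F}.
Read 'a': F→{C}; now {C}.
The final set {C} contains no accepting state.

No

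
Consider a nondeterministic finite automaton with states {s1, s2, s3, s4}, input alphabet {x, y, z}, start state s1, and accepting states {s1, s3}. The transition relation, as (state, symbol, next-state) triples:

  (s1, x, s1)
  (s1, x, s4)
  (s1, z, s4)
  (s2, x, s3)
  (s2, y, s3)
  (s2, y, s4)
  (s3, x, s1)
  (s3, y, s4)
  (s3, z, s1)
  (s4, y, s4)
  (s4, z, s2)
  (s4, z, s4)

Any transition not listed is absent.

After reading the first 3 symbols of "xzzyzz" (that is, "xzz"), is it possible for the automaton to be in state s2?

Yes

Start in {s1}.
Read 'x': {s1} → {s1, s4}.
Read 'z': {s1, s4} → {s2, s4}.
Read 'z': {s2, s4} → {s2, s4}.
State s2 is in {s2, s4}.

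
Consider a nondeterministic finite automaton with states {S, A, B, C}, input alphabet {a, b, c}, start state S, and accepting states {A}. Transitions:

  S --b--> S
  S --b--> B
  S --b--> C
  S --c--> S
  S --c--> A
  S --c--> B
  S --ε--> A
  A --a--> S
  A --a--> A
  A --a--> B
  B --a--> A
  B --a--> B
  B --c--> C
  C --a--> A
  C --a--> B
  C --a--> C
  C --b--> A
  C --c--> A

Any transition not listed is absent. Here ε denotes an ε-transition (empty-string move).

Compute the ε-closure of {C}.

{C}

Begin with {C}.
No ε-moves leave this set, so the closure equals the set itself.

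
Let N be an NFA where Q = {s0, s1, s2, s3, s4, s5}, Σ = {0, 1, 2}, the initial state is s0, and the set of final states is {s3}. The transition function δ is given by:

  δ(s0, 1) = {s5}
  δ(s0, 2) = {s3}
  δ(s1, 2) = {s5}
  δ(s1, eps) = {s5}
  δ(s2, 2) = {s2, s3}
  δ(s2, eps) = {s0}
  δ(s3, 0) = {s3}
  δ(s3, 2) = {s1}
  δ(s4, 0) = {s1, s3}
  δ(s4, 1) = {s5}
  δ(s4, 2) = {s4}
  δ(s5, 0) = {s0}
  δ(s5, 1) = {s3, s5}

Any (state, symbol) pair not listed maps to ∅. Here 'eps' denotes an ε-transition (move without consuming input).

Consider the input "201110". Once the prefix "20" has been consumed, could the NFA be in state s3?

Yes

Start in {s0}.
Read '2': s0→{s3}; now {s3}.
Read '0': s3→{s3}; now {s3}.
State s3 is in {s3}.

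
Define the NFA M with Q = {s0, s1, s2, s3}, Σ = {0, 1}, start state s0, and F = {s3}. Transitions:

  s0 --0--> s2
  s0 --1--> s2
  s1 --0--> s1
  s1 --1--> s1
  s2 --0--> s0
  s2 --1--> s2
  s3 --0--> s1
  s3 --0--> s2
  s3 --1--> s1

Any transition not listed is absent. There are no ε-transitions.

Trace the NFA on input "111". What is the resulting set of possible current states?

Start in {s0}.
Read '1': s0→{s2}; now {s2}.
Read '1': s2→{s2}; now {s2}.
Read '1': s2→{s2}; now {s2}.

{s2}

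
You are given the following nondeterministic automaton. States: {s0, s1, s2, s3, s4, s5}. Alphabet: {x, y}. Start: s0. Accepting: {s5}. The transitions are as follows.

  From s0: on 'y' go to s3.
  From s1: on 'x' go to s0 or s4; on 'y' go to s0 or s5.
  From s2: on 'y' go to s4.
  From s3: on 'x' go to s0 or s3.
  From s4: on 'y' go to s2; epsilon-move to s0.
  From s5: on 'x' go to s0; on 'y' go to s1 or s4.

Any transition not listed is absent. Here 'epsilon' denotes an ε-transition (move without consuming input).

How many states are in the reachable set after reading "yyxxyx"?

0

Start in {s0}.
Read 'y': s0→{s3}; now {s3}.
Read 'y': s3→∅; now ∅.
The set is empty and remains empty for the remaining 4 symbols.
That set has 0 states.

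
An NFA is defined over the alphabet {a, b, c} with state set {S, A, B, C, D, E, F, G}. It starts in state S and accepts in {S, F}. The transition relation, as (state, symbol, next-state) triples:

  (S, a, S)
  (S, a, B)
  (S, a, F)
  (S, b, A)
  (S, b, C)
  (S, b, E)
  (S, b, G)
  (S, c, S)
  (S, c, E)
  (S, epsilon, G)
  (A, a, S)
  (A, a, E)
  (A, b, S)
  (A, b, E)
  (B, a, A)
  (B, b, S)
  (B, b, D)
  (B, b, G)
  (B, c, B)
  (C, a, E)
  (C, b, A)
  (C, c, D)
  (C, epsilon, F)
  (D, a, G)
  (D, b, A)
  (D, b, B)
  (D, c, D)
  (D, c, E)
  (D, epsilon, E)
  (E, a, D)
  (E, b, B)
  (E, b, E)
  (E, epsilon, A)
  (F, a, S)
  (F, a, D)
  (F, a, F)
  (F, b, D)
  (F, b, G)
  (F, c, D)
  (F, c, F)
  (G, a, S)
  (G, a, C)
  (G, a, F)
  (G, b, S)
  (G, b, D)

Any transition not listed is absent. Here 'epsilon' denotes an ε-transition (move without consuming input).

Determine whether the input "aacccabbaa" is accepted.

Yes

Start: ε-closure({S}) = {S, G}.
Read 'a': S→{S, B, F}, G→{S, C, F}; union {S, B, C, F}; ε-closure = {S, B, C, F, G}.
Read 'a': S→{S, B, F}, B→{A}, C→{E}, F→{S, D, F}, G→{S, C, F}; union {S, A, B, C, D, E, F}; ε-closure = {S, A, B, C, D, E, F, G}.
Read 'c': S→{S, E}, A→∅, B→{B}, C→{D}, D→{D, E}, E→∅, F→{D, F}, G→∅; union {S, B, D, E, F}; ε-closure = {S, A, B, D, E, F, G}.
Read 'c': S→{S, E}, A→∅, B→{B}, D→{D, E}, E→∅, F→{D, F}, G→∅; union {S, B, D, E, F}; ε-closure = {S, A, B, D, E, F, G}.
Read 'c': S→{S, E}, A→∅, B→{B}, D→{D, E}, E→∅, F→{D, F}, G→∅; union {S, B, D, E, F}; ε-closure = {S, A, B, D, E, F, G}.
Read 'a': S→{S, B, F}, A→{S, E}, B→{A}, D→{G}, E→{D}, F→{S, D, F}, G→{S, C, F}; now {S, A, B, C, D, E, F, G}.
Read 'b': S→{A, C, E, G}, A→{S, E}, B→{S, D, G}, C→{A}, D→{A, B}, E→{B, E}, F→{D, G}, G→{S, D}; union {S, A, B, C, D, E, G}; ε-closure = {S, A, B, C, D, E, F, G}.
Read 'b': S→{A, C, E, G}, A→{S, E}, B→{S, D, G}, C→{A}, D→{A, B}, E→{B, E}, F→{D, G}, G→{S, D}; union {S, A, B, C, D, E, G}; ε-closure = {S, A, B, C, D, E, F, G}.
Read 'a': S→{S, B, F}, A→{S, E}, B→{A}, C→{E}, D→{G}, E→{D}, F→{S, D, F}, G→{S, C, F}; now {S, A, B, C, D, E, F, G}.
Read 'a': S→{S, B, F}, A→{S, E}, B→{A}, C→{E}, D→{G}, E→{D}, F→{S, D, F}, G→{S, C, F}; now {S, A, B, C, D, E, F, G}.
The final set {S, A, B, C, D, E, F, G} contains the accepting states S, F.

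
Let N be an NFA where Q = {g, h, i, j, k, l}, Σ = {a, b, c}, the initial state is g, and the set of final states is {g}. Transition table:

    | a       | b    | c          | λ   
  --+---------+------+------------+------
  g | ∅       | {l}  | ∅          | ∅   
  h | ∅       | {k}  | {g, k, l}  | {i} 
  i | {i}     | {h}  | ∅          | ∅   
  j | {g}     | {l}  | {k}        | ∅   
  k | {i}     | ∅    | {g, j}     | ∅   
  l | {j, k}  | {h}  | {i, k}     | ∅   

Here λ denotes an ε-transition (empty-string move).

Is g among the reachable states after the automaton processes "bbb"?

No

Start in {g}.
Read 'b': {g} → {l}.
Read 'b': {l} → {h, i}.
Read 'b': {h, i} → {h, i, k}.
State g is not in {h, i, k}.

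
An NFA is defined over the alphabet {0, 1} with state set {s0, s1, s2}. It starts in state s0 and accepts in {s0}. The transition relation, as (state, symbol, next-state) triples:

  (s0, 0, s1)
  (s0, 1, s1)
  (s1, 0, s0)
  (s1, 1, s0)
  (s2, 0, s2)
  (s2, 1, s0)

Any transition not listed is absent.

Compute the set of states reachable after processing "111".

{s1}

Start in {s0}.
Read '1': s0→{s1}; now {s1}.
Read '1': s1→{s0}; now {s0}.
Read '1': s0→{s1}; now {s1}.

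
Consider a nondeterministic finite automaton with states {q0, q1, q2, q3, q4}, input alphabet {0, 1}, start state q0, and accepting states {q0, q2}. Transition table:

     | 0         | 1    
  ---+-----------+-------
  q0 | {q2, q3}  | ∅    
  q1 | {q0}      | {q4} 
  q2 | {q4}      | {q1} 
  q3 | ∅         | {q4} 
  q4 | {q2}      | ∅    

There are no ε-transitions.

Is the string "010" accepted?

Start in {q0}.
Read '0': q0→{q2, q3}; now {q2, q3}.
Read '1': q2→{q1}, q3→{q4}; now {q1, q4}.
Read '0': q1→{q0}, q4→{q2}; now {q0, q2}.
The final set {q0, q2} contains the accepting states q0, q2.

Yes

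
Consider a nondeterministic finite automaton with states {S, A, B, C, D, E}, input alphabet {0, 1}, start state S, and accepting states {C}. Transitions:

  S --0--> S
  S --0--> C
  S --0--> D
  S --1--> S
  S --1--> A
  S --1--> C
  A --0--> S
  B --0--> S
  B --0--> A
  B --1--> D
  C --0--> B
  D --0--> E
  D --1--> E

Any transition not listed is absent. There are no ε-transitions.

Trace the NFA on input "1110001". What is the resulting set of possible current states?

{S, A, C, D, E}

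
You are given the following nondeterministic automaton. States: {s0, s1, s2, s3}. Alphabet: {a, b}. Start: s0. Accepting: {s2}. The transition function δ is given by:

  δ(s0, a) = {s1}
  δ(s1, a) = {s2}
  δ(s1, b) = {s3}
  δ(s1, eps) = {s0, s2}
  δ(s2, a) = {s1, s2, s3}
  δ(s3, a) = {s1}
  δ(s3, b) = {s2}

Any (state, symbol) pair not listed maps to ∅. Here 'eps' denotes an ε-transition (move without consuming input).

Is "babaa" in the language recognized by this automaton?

Start in {s0}.
Read 'b': s0→∅; now ∅.
The set is empty and remains empty for the remaining 4 symbols.
The final set ∅ contains no accepting state.

No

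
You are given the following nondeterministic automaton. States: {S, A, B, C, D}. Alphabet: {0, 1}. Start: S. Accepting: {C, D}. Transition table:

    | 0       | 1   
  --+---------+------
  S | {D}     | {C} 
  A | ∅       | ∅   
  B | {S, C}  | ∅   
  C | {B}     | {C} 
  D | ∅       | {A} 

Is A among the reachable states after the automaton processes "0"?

Start in {S}.
Read '0': {S} → {D}.
State A is not in {D}.

No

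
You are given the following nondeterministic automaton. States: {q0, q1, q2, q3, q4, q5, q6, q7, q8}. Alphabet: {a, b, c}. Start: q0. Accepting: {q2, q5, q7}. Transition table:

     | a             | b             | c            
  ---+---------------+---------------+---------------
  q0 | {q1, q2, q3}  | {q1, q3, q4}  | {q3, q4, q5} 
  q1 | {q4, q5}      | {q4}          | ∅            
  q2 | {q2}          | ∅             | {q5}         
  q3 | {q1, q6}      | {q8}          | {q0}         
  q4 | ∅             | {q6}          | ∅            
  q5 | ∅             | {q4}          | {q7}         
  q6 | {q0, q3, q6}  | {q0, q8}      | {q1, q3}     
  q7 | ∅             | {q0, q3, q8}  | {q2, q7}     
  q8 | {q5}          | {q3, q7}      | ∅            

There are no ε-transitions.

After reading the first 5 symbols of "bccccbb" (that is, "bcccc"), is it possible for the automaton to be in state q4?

Start in {q0}.
Read 'b': {q0} → {q1, q3, q4}.
Read 'c': {q1, q3, q4} → {q0}.
Read 'c': {q0} → {q3, q4, q5}.
Read 'c': {q3, q4, q5} → {q0, q7}.
Read 'c': {q0, q7} → {q2, q3, q4, q5, q7}.
State q4 is in {q2, q3, q4, q5, q7}.

Yes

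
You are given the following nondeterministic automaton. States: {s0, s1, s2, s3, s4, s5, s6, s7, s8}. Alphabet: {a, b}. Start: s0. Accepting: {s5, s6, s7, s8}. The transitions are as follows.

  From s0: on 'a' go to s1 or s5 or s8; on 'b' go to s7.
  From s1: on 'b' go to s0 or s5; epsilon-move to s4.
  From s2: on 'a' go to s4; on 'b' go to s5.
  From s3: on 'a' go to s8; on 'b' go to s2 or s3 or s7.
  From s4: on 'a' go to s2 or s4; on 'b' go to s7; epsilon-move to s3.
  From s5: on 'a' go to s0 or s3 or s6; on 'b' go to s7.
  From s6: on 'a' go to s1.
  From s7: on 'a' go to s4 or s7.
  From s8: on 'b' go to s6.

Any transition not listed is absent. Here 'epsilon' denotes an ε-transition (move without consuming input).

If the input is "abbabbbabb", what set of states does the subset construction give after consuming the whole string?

{s2, s3, s5, s7}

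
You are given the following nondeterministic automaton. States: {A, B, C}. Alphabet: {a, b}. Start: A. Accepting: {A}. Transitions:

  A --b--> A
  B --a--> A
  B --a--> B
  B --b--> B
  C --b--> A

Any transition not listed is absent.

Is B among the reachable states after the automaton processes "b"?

Start in {A}.
Read 'b': A→{A}; now {A}.
State B is not in {A}.

No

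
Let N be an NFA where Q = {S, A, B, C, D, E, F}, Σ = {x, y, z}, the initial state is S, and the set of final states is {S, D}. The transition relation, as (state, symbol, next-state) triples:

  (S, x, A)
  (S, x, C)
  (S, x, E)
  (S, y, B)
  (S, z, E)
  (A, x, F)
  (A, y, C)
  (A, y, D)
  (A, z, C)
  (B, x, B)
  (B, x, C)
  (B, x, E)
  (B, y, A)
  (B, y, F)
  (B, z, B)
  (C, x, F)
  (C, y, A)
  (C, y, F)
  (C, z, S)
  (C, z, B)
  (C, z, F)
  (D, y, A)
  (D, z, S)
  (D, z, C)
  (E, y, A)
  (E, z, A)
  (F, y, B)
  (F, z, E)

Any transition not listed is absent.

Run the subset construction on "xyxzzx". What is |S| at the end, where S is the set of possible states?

1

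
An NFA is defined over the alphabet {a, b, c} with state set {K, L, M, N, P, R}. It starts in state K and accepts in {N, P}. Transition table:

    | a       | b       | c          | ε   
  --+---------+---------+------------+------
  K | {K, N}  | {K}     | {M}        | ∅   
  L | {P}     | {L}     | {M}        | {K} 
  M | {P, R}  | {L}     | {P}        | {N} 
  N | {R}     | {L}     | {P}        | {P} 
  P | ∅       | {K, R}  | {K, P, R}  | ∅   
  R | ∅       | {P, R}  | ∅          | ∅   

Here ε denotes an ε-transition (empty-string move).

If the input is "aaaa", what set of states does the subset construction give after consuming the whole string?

{K, N, P, R}

Start in {K}.
Read 'a': {K} → {K, N, P}.
Read 'a': {K, N, P} → {K, N, P, R}.
Read 'a': {K, N, P, R} → {K, N, P, R}.
Read 'a': {K, N, P, R} → {K, N, P, R}.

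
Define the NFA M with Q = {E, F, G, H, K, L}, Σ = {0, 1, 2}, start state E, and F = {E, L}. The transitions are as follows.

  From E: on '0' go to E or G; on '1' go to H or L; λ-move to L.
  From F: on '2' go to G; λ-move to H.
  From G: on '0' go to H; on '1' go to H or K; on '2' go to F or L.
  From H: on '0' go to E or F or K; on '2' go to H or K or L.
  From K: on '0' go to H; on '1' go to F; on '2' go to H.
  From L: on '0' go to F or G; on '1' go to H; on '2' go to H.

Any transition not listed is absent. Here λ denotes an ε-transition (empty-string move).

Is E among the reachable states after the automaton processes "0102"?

Start: ε-closure({E}) = {E, L}.
Read '0': {E, L} → {E, F, G, H, L}.
Read '1': {E, F, G, H, L} → {H, K, L}.
Read '0': {H, K, L} → {E, F, G, H, K, L}.
Read '2': {E, F, G, H, K, L} → {F, G, H, K, L}.
State E is not in {F, G, H, K, L}.

No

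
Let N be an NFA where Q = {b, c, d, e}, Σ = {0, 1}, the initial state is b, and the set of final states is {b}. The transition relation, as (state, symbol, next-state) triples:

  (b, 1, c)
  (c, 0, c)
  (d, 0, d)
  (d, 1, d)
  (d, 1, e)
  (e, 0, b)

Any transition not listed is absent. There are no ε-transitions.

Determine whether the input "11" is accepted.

Start in {b}.
Read '1': {b} → {c}.
Read '1': {c} → ∅.
The final set ∅ contains no accepting state.

No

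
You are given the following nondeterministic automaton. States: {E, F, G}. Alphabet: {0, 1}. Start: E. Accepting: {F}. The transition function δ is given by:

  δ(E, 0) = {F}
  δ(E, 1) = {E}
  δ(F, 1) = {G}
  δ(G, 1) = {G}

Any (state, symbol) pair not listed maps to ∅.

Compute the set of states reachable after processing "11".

{E}

Start in {E}.
Read '1': {E} → {E}.
Read '1': {E} → {E}.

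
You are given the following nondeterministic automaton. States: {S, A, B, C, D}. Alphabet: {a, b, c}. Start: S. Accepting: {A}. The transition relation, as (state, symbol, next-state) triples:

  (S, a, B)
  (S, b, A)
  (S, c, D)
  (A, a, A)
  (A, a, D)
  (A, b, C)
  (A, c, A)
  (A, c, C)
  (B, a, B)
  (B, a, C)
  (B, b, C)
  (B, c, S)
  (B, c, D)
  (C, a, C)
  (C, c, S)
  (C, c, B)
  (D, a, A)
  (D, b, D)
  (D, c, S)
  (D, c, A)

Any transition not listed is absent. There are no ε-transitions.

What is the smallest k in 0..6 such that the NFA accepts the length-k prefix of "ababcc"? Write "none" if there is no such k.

none

Start in {S}.
Read 'a': {S} → {B}.
Read 'b': {B} → {C}.
Read 'a': {C} → {C}.
Read 'b': {C} → ∅.
The set is empty and remains empty for the remaining 2 symbols.
No reachable set along the way intersects F.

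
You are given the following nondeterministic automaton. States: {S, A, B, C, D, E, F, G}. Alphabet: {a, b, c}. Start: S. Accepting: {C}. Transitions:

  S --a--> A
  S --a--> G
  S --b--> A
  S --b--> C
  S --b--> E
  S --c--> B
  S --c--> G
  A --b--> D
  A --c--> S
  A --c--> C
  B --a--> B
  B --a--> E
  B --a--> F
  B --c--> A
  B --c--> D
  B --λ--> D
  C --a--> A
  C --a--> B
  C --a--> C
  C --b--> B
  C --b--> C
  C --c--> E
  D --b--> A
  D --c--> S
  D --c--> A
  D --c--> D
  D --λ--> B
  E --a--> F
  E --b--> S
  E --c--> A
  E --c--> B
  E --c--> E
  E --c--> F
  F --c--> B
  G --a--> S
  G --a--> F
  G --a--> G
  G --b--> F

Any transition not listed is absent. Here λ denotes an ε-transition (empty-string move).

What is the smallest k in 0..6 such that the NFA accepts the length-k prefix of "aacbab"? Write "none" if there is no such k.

Start in {S}.
Read 'a': S→{A, G}; now {A, G}.
Read 'a': A→∅, G→{S, F, G}; now {S, F, G}.
Read 'c': S→{B, G}, F→{B}, G→∅; union {B, G}; ε-closure = {B, D, G}.
Read 'b': B→∅, D→{A}, G→{F}; now {A, F}.
Read 'a': A→∅, F→∅; now ∅.
The set is empty and remains empty for the remaining 1 symbol.
No reachable set along the way intersects F.

none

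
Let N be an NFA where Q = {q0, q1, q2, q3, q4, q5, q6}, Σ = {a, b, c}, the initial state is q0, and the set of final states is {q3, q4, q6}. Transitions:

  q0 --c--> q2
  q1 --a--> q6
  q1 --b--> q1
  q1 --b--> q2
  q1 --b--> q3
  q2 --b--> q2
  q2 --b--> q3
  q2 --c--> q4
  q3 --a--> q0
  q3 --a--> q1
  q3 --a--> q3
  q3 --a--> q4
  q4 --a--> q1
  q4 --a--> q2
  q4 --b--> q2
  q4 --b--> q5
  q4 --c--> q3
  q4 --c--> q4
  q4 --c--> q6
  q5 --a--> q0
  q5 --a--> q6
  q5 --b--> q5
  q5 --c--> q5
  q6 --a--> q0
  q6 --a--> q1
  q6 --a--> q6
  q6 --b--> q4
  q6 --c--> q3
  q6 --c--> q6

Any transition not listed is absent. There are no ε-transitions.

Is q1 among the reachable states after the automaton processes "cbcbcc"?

Start in {q0}.
Read 'c': q0→{q2}; now {q2}.
Read 'b': q2→{q2, q3}; now {q2, q3}.
Read 'c': q2→{q4}, q3→∅; now {q4}.
Read 'b': q4→{q2, q5}; now {q2, q5}.
Read 'c': q2→{q4}, q5→{q5}; now {q4, q5}.
Read 'c': q4→{q3, q4, q6}, q5→{q5}; now {q3, q4, q5, q6}.
State q1 is not in {q3, q4, q5, q6}.

No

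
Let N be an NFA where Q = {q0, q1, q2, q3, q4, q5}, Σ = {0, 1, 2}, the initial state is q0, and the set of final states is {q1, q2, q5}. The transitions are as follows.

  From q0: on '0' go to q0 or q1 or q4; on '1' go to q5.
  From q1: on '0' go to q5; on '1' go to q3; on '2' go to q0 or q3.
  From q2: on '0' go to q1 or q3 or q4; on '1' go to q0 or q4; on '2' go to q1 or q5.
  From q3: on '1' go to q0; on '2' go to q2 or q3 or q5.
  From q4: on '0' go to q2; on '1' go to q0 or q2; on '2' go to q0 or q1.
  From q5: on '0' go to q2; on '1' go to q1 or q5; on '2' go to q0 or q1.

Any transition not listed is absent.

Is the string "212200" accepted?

Start in {q0}.
Read '2': {q0} → ∅.
The set is empty and remains empty for the remaining 5 symbols.
The final set ∅ contains no accepting state.

No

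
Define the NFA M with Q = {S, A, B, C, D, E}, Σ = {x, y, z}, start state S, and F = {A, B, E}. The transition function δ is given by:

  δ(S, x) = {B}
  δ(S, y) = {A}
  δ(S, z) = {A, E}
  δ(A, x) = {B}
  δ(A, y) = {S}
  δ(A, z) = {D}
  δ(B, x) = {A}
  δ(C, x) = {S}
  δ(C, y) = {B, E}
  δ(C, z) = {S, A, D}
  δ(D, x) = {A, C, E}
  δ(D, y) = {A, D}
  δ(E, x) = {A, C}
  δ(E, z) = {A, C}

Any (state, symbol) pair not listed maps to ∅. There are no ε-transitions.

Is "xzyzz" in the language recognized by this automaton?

Start in {S}.
Read 'x': {S} → {B}.
Read 'z': {B} → ∅.
The set is empty and remains empty for the remaining 3 symbols.
The final set ∅ contains no accepting state.

No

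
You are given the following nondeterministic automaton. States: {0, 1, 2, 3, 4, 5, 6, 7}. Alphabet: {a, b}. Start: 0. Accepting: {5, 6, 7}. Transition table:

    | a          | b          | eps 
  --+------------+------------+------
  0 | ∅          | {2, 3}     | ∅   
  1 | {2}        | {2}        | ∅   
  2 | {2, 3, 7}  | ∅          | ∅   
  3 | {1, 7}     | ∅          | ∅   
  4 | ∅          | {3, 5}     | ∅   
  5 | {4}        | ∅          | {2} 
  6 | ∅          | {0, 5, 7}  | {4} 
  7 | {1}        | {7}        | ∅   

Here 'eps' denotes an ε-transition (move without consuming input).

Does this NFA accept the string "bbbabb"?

No

Start in {0}.
Read 'b': {0} → {2, 3}.
Read 'b': {2, 3} → ∅.
The set is empty and remains empty for the remaining 4 symbols.
The final set ∅ contains no accepting state.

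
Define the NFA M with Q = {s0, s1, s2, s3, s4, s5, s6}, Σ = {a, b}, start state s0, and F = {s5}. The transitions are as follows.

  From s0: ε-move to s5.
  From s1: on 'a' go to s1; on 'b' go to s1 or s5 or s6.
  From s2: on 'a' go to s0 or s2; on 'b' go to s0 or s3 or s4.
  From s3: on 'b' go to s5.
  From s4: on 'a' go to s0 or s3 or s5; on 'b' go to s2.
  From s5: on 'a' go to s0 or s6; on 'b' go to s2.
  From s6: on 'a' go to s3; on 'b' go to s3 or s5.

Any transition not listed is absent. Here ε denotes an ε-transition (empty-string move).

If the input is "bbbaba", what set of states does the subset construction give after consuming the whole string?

Start: ε-closure({s0}) = {s0, s5}.
Read 'b': s0→∅, s5→{s2}; now {s2}.
Read 'b': s2→{s0, s3, s4}; union {s0, s3, s4}; ε-closure = {s0, s3, s4, s5}.
Read 'b': s0→∅, s3→{s5}, s4→{s2}, s5→{s2}; now {s2, s5}.
Read 'a': s2→{s0, s2}, s5→{s0, s6}; union {s0, s2, s6}; ε-closure = {s0, s2, s5, s6}.
Read 'b': s0→∅, s2→{s0, s3, s4}, s5→{s2}, s6→{s3, s5}; now {s0, s2, s3, s4, s5}.
Read 'a': s0→∅, s2→{s0, s2}, s3→∅, s4→{s0, s3, s5}, s5→{s0, s6}; now {s0, s2, s3, s5, s6}.

{s0, s2, s3, s5, s6}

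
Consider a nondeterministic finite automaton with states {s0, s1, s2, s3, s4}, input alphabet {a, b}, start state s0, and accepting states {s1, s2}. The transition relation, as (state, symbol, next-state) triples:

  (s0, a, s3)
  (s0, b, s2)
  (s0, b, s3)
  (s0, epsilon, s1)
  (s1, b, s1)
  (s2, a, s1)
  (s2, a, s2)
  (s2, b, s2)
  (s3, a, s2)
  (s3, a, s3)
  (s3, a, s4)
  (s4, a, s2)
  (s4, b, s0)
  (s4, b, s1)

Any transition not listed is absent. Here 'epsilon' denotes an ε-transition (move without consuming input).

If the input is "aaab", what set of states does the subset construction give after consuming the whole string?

{s0, s1, s2}

Start: ε-closure({s0}) = {s0, s1}.
Read 'a': {s0, s1} → {s3}.
Read 'a': {s3} → {s2, s3, s4}.
Read 'a': {s2, s3, s4} → {s1, s2, s3, s4}.
Read 'b': {s1, s2, s3, s4} → {s0, s1, s2}.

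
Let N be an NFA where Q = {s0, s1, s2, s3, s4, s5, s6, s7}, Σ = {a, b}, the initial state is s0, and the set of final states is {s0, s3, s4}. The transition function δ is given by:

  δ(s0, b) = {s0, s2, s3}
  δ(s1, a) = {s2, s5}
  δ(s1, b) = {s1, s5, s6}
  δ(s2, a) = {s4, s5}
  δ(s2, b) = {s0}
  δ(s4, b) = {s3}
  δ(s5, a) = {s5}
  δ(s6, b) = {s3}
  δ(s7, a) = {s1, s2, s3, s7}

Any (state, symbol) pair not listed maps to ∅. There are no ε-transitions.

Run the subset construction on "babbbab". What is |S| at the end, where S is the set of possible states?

0

Start in {s0}.
Read 'b': s0→{s0, s2, s3}; now {s0, s2, s3}.
Read 'a': s0→∅, s2→{s4, s5}, s3→∅; now {s4, s5}.
Read 'b': s4→{s3}, s5→∅; now {s3}.
Read 'b': s3→∅; now ∅.
The set is empty and remains empty for the remaining 3 symbols.
That set has 0 states.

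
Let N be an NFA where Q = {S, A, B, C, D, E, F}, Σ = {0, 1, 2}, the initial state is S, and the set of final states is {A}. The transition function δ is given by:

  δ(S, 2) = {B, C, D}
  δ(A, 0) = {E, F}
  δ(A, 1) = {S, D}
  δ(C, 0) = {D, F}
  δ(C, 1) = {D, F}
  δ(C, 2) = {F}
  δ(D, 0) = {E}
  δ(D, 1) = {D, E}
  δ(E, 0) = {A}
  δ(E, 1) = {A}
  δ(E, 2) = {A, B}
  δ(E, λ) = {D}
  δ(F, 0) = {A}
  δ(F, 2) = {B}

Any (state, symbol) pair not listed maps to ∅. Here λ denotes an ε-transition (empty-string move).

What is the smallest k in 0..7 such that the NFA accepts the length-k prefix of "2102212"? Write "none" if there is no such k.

3

Start in {S}.
Read '2': {S} → {B, C, D}.
Read '1': {B, C, D} → {D, E, F}.
Read '0': {D, E, F} → {A, D, E}.
None of the earlier sets intersect F, but {A, D, E} does.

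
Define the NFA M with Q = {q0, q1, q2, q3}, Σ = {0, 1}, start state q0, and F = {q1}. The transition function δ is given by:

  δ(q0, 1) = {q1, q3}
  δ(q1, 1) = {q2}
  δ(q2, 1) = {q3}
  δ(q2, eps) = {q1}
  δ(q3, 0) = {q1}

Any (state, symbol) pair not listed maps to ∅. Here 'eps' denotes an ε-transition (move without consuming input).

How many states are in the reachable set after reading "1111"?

3

Start in {q0}.
Read '1': {q0} → {q1, q3}.
Read '1': {q1, q3} → {q1, q2}.
Read '1': {q1, q2} → {q1, q2, q3}.
Read '1': {q1, q2, q3} → {q1, q2, q3}.
That set has 3 states.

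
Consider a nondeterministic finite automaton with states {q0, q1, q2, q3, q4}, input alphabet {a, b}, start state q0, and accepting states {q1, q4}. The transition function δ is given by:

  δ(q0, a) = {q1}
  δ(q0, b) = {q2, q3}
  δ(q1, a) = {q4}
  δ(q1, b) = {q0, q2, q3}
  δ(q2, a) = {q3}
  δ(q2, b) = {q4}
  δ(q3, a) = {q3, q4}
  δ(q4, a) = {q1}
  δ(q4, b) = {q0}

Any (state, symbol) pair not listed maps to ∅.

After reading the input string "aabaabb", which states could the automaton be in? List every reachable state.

{q2, q3}

Start in {q0}.
Read 'a': {q0} → {q1}.
Read 'a': {q1} → {q4}.
Read 'b': {q4} → {q0}.
Read 'a': {q0} → {q1}.
Read 'a': {q1} → {q4}.
Read 'b': {q4} → {q0}.
Read 'b': {q0} → {q2, q3}.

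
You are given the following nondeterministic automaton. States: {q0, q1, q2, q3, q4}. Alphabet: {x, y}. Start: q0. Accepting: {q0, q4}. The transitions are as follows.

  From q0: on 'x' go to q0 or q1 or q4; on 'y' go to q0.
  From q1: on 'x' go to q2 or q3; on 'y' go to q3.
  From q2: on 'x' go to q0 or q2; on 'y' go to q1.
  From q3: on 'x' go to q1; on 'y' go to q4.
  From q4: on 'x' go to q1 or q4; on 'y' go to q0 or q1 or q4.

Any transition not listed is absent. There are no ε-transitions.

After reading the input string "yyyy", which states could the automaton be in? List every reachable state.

{q0}

Start in {q0}.
Read 'y': {q0} → {q0}.
Read 'y': {q0} → {q0}.
Read 'y': {q0} → {q0}.
Read 'y': {q0} → {q0}.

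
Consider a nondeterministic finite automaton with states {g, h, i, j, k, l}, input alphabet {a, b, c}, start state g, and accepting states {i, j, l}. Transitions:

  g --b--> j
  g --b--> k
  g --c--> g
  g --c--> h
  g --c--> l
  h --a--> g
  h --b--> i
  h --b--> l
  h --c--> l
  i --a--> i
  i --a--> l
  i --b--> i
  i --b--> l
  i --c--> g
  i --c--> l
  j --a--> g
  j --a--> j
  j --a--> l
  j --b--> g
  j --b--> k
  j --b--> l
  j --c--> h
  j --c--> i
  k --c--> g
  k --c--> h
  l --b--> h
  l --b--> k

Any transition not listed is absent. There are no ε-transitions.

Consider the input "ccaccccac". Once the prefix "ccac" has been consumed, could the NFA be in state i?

Start in {g}.
Read 'c': {g} → {g, h, l}.
Read 'c': {g, h, l} → {g, h, l}.
Read 'a': {g, h, l} → {g}.
Read 'c': {g} → {g, h, l}.
State i is not in {g, h, l}.

No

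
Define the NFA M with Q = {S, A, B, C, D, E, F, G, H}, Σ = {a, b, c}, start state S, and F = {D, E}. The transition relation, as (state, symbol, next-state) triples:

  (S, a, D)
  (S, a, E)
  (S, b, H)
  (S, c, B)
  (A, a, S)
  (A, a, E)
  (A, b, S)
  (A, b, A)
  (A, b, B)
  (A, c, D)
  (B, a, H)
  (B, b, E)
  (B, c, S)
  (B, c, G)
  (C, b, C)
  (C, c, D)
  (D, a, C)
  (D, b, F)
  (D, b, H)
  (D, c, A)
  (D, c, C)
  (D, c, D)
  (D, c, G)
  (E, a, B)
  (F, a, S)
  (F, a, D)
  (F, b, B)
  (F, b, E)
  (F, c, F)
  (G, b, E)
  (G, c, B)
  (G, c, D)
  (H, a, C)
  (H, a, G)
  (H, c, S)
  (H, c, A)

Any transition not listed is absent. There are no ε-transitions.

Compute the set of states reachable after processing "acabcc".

Start in {S}.
Read 'a': {S} → {D, E}.
Read 'c': {D, E} → {A, C, D, G}.
Read 'a': {A, C, D, G} → {S, C, E}.
Read 'b': {S, C, E} → {C, H}.
Read 'c': {C, H} → {S, A, D}.
Read 'c': {S, A, D} → {A, B, C, D, G}.

{A, B, C, D, G}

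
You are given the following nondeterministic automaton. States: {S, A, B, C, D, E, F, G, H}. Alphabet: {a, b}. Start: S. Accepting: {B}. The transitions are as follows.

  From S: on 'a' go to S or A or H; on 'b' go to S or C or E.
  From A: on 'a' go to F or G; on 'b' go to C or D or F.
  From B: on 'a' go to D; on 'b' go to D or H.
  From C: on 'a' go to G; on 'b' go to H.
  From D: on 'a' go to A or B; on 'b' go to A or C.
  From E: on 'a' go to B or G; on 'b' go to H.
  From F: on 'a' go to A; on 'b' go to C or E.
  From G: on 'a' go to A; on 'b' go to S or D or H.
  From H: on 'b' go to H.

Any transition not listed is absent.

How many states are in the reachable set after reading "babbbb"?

Start in {S}.
Read 'b': S→{S, C, E}; now {S, C, E}.
Read 'a': S→{S, A, H}, C→{G}, E→{B, G}; now {S, A, B, G, H}.
Read 'b': S→{S, C, E}, A→{C, D, F}, B→{D, H}, G→{S, D, H}, H→{H}; now {S, C, D, E, F, H}.
Read 'b': S→{S, C, E}, C→{H}, D→{A, C}, E→{H}, F→{C, E}, H→{H}; now {S, A, C, E, H}.
Read 'b': S→{S, C, E}, A→{C, D, F}, C→{H}, E→{H}, H→{H}; now {S, C, D, E, F, H}.
Read 'b': S→{S, C, E}, C→{H}, D→{A, C}, E→{H}, F→{C, E}, H→{H}; now {S, A, C, E, H}.
That set has 5 states.

5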